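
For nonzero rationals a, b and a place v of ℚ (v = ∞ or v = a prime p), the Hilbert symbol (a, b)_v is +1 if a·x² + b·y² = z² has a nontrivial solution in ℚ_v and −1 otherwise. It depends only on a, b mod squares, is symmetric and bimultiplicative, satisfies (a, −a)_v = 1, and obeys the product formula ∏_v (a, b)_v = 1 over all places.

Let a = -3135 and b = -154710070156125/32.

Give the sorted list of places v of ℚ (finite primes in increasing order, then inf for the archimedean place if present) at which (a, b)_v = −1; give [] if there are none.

Mod squares: a ≡ -3135, b ≡ -9690. Check v ∈ {∞, 2, 3, 5, 11, 17, 19}.
v=3: a=3^1·(≡2), b=3^5·(≡1) mod 3; (2|3)=-1, (1|3)=+1; (−1)^{1·5·1}·(-1)^5·(+1)^1 = +1.
v=∞: -3135 < 0 and -9690 < 0  ⇒  (a,b)_∞ = -1.
v=2: v_2(a)=0, v_2(b)=-5; units ≡ 1, 3 (mod 8); ε·ε+αω+βω = 0·1+0·1+-5·0 ≡ 0  ⇒  (a,b)_2 = +1.
v=11: a=11^1·(≡1), b=11^2·(≡9) mod 11; (1|11)=+1, (9|11)=+1; (−1)^{1·2·5}·(+1)^2·(+1)^1 = +1.
v=17: a=17^0·(≡10), b=17^1·(≡8) mod 17; (10|17)=-1, (8|17)=+1; (−1)^{0·1·8}·(-1)^1·(+1)^0 = -1.
v=19: a=19^1·(≡6), b=19^5·(≡14) mod 19; (6|19)=+1, (14|19)=-1; (−1)^{1·5·9}·(+1)^5·(-1)^1 = +1.
v=5: a=5^1·(≡3), b=5^3·(≡3) mod 5; (3|5)=-1, (3|5)=-1; (−1)^{1·3·2}·(-1)^3·(-1)^1 = +1.
|Ram(-3135, -9690)| = 2, even; anisotropic at {17, ∞}.

[17, inf]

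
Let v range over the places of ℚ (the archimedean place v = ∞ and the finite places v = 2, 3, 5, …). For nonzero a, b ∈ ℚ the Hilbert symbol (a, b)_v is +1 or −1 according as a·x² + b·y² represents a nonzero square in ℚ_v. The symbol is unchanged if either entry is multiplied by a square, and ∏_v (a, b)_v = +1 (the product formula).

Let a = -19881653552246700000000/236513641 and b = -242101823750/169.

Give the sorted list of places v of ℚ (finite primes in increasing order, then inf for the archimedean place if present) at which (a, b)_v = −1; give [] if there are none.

[2, 19, 31, inf]

Mod squares: a ≡ -15283, b ≡ -460598. Check v ∈ {∞, 2, 3, 5, 7, 13, 17, 19, 23, 29, 31}.
v=5: a=5^8·(≡3), b=5^4·(≡3) mod 5; (3|5)=-1, (3|5)=-1; (−1)^{8·4·2}·(-1)^4·(-1)^8 = +1.
v=23: a=23^2·(≡16), b=23^1·(≡11) mod 23; (16|23)=+1, (11|23)=-1; (−1)^{2·1·11}·(+1)^1·(-1)^2 = +1.
v=29: a=29^3·(≡22), b=29^2·(≡6) mod 29; (22|29)=+1, (6|29)=+1; (−1)^{3·2·14}·(+1)^2·(+1)^3 = +1.
v=31: a=31^1·(≡30), b=31^1·(≡27) mod 31; (30|31)=-1, (27|31)=-1; (−1)^{1·1·15}·(-1)^1·(-1)^1 = -1.
v=7: a=7^-2·(≡3), b=7^0·(≡4) mod 7; (3|7)=-1, (4|7)=+1; (−1)^{-2·0·3}·(-1)^0·(+1)^-2 = +1.
v=17: a=17^1·(≡1), b=17^1·(≡9) mod 17; (1|17)=+1, (9|17)=+1; (−1)^{1·1·8}·(+1)^1·(+1)^1 = +1.
v=∞: -15283 < 0 and -460598 < 0  ⇒  (a,b)_∞ = -1.
v=13: a=13^-6·(≡2), b=13^-2·(≡6) mod 13; (2|13)=-1, (6|13)=-1; (−1)^{-6·-2·6}·(-1)^-2·(-1)^-6 = +1.
v=19: a=19^2·(≡2), b=19^1·(≡10) mod 19; (2|19)=-1, (10|19)=-1; (−1)^{2·1·9}·(-1)^1·(-1)^2 = -1.
v=3: a=3^4·(≡2), b=3^0·(≡1) mod 3; (2|3)=-1, (1|3)=+1; (−1)^{4·0·1}·(-1)^0·(+1)^4 = +1.
v=2: v_2(a)=8, v_2(b)=1; units ≡ 5, 5 (mod 8); ε·ε+αω+βω = 0·0+8·1+1·1 ≡ 1  ⇒  (a,b)_2 = -1.
Ram(-15283, -460598) = {2, 19, 31, ∞}; no ℚ_2-point on the conic.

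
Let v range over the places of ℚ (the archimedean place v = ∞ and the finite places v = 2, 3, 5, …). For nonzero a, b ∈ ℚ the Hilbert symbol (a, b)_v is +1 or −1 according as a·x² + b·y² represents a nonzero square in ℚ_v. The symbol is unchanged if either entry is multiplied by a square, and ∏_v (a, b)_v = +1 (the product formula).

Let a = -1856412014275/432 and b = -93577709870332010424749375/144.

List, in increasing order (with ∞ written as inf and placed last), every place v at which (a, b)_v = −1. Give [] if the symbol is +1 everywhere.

[23, inf]

(a, b) ≡ (-27993, -89999) mod (ℚ^×)²; places V = {2, 3, 5, 7, 13, 23, 31, 43, ∞}.
(a,b)_13: α=2, u≡10; β=3, v≡2 (mod 13); (10|13)=+1, (2|13)=-1; sign (−1)^0·+1^3·-1^2 = +1.
(a,b)_2: α=-4, β=-4; u≡7, v≡1 (mod 8); ε(u)ε(v)=1·0, αω(v)=-4·0, βω(u)=-4·0; sum ≡ 0  ⇒  +1.
(a,b)_7: α=3, u≡5; β=9, v≡4 (mod 7); (5|7)=-1, (4|7)=+1; sign (−1)^1·-1^9·+1^3 = +1.
(a,b)_5: α=2, u≡2; β=4, v≡4 (mod 5); (2|5)=-1, (4|5)=+1; sign (−1)^0·-1^4·+1^2 = +1.
(a,b)_∞: sgn(-27993)=−, sgn(-89999)=−, so -1.
(a,b)_23: α=0, u≡14; β=1, v≡17 (mod 23); (14|23)=-1, (17|23)=-1; sign (−1)^0·-1^1·-1^0 = -1.
(a,b)_31: α=3, u≡15; β=4, v≡16 (mod 31); (15|31)=-1, (16|31)=+1; sign (−1)^0·-1^4·+1^3 = +1.
(a,b)_43: α=1, u≡42; β=3, v≡6 (mod 43); (42|43)=-1, (6|43)=+1; sign (−1)^1·-1^3·+1^1 = +1.
(a,b)_3: α=-3, u≡2; β=-2, v≡1 (mod 3); (2|3)=-1, (1|3)=+1; sign (−1)^0·-1^-2·+1^-3 = +1.
(-27993, -89999 / ℚ) ramifies at {23, ∞}: a division algebra.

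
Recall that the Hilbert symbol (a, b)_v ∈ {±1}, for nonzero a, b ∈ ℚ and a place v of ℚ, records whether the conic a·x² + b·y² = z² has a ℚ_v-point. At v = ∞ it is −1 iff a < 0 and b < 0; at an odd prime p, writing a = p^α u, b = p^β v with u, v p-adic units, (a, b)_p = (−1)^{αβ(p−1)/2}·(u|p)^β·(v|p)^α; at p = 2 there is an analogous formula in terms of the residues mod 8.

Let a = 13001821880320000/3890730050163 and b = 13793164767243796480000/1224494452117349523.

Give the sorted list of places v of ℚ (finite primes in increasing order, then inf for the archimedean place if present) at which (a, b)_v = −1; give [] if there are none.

(a, b) ≡ (1309, 6919) mod (ℚ^×)²; places V = {2, 3, 5, 7, 11, 13, 17, 31, 37, 47, ∞}.
(a,b)_31: α=-2, u≡16; β=-2, v≡30 (mod 31); (16|31)=+1, (30|31)=-1; sign (−1)^0·+1^-2·-1^-2 = +1.
(a,b)_13: α=2, u≡4; β=2, v≡12 (mod 13); (4|13)=+1, (12|13)=+1; sign (−1)^0·+1^2·+1^2 = +1.
(a,b)_3: α=-4, u≡1; β=-6, v≡1 (mod 3); (1|3)=+1, (1|3)=+1; sign (−1)^0·+1^-6·+1^-4 = +1.
(a,b)_17: α=-1, u≡16; β=-3, v≡4 (mod 17); (16|17)=+1, (4|17)=+1; sign (−1)^0·+1^-3·+1^-1 = +1.
(a,b)_5: α=4, u≡4; β=4, v≡1 (mod 5); (4|5)=+1, (1|5)=+1; sign (−1)^0·+1^4·+1^4 = +1.
(a,b)_47: α=-2, u≡30; β=-2, v≡43 (mod 47); (30|47)=-1, (43|47)=-1; sign (−1)^0·-1^-2·-1^-2 = +1.
(a,b)_11: α=-3, u≡4; β=-5, v≡6 (mod 11); (4|11)=+1, (6|11)=-1; sign (−1)^1·+1^-5·-1^-3 = +1.
(a,b)_2: α=18, β=30; u≡5, v≡7 (mod 8); ε(u)ε(v)=0·1, αω(v)=18·0, βω(u)=30·1; sum ≡ 0  ⇒  +1.
(a,b)_∞: sgn(1309)=+, sgn(6919)=+, so +1.
(a,b)_7: α=3, u≡3; β=4, v≡6 (mod 7); (3|7)=-1, (6|7)=-1; sign (−1)^0·-1^4·-1^3 = -1.
(a,b)_37: α=2, u≡14; β=3, v≡5 (mod 37); (14|37)=-1, (5|37)=-1; sign (−1)^0·-1^3·-1^2 = -1.
(1309, 6919 / ℚ) ramifies at {7, 37}: a division algebra.

[7, 37]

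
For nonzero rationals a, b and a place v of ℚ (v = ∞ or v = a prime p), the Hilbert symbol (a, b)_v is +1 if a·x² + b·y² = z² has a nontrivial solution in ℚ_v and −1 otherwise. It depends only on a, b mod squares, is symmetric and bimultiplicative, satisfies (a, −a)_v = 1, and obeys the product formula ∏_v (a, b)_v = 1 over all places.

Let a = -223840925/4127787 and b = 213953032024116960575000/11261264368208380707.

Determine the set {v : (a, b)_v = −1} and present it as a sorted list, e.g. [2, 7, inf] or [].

[7, 11]

(a, b) ≡ (-231, 4290) mod (ℚ^×)²; places V = {2, 3, 5, 7, 11, 13, 17, 19, 23, 29, 31, ∞}.
(a,b)_17: α=-2, u≡10; β=-4, v≡3 (mod 17); (10|17)=-1, (3|17)=-1; sign (−1)^0·-1^-4·-1^-2 = +1.
(a,b)_7: α=1, u≡1; β=4, v≡5 (mod 7); (1|7)=+1, (5|7)=-1; sign (−1)^0·+1^4·-1^1 = -1.
(a,b)_11: α=3, u≡1; β=11, v≡1 (mod 11); (1|11)=+1, (1|11)=+1; sign (−1)^1·+1^11·+1^3 = -1.
(a,b)_2: α=0, β=3; u≡1, v≡1 (mod 8); ε(u)ε(v)=0·0, αω(v)=0·0, βω(u)=3·0; sum ≡ 0  ⇒  +1.
(a,b)_∞: sgn(-231)=−, sgn(4290)=+, so +1.
(a,b)_29: α=0, u≡5; β=-2, v≡3 (mod 29); (5|29)=+1, (3|29)=-1; sign (−1)^0·+1^-2·-1^0 = +1.
(a,b)_3: α=-3, u≡1; β=-1, v≡2 (mod 3); (1|3)=+1, (2|3)=-1; sign (−1)^1·+1^-1·-1^-3 = +1.
(a,b)_31: α=2, u≡15; β=2, v≡3 (mod 31); (15|31)=-1, (3|31)=-1; sign (−1)^0·-1^2·-1^2 = +1.
(a,b)_23: α=-2, u≡11; β=-6, v≡13 (mod 23); (11|23)=-1, (13|23)=+1; sign (−1)^0·-1^-6·+1^-2 = +1.
(a,b)_5: α=2, u≡4; β=5, v≡2 (mod 5); (4|5)=+1, (2|5)=-1; sign (−1)^0·+1^5·-1^2 = +1.
(a,b)_19: α=0, u≡6; β=-2, v≡3 (mod 19); (6|19)=+1, (3|19)=-1; sign (−1)^0·+1^-2·-1^0 = +1.
(a,b)_13: α=0, u≡4; β=1, v≡2 (mod 13); (4|13)=+1, (2|13)=-1; sign (−1)^0·+1^1·-1^0 = +1.
Ram(-231, 4290) = {7, 11}; no ℚ_7-point on the conic.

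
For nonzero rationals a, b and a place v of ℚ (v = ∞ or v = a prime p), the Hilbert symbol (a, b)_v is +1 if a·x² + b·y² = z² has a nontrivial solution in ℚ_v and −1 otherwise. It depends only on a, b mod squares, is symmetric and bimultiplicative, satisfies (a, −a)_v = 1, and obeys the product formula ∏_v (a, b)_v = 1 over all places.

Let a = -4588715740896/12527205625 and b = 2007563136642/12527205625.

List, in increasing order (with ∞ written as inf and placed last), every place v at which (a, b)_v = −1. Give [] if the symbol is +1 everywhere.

(a, b) ≡ (-14, 2) mod (ℚ^×)²; places V = {2, 3, 5, 7, 11, 19, 31, 37, ∞}.
(a,b)_∞: sgn(-14)=−, sgn(2)=+, so +1.
(a,b)_31: α=2, u≡12; β=2, v≡18 (mod 31); (12|31)=-1, (18|31)=+1; sign (−1)^0·-1^2·+1^2 = +1.
(a,b)_2: α=5, β=1; u≡1, v≡1 (mod 8); ε(u)ε(v)=0·0, αω(v)=5·0, βω(u)=1·0; sum ≡ 0  ⇒  +1.
(a,b)_37: α=-2, u≡13; β=-2, v≡29 (mod 37); (13|37)=-1, (29|37)=-1; sign (−1)^0·-1^-2·-1^-2 = +1.
(a,b)_11: α=-4, u≡10; β=-4, v≡8 (mod 11); (10|11)=-1, (8|11)=-1; sign (−1)^0·-1^-4·-1^-4 = +1.
(a,b)_3: α=10, u≡1; β=10, v≡2 (mod 3); (1|3)=+1, (2|3)=-1; sign (−1)^0·+1^10·-1^10 = +1.
(a,b)_7: α=1, u≡3; β=2, v≡2 (mod 7); (3|7)=-1, (2|7)=+1; sign (−1)^0·-1^2·+1^1 = +1.
(a,b)_19: α=2, u≡6; β=2, v≡14 (mod 19); (6|19)=+1, (14|19)=-1; sign (−1)^0·+1^2·-1^2 = +1.
(a,b)_5: α=-4, u≡1; β=-4, v≡3 (mod 5); (1|5)=+1, (3|5)=-1; sign (−1)^0·+1^-4·-1^-4 = +1.
Every local symbol is +1, so the conic -14·x² + 2·y² = z² has ℚ_v-points for all v and hence a ℚ-point; (a, b / ℚ) ≅ M_2(ℚ).

[]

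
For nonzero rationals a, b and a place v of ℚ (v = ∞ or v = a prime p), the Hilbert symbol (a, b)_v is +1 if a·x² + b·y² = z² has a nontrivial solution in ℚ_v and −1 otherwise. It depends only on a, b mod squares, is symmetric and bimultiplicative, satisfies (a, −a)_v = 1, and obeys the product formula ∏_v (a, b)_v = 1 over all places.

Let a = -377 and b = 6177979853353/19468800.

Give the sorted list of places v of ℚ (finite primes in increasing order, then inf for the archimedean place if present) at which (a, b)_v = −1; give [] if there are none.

Mod squares: a ≡ -377, b ≡ 7106. Check v ∈ {∞, 2, 3, 5, 7, 11, 13, 17, 19, 23, 29, 37}.
v=2: v_2(a)=0, v_2(b)=-9; units ≡ 7, 1 (mod 8); ε·ε+αω+βω = 1·0+0·0+-9·0 ≡ 0  ⇒  (a,b)_2 = +1.
v=19: a=19^0·(≡3), b=19^1·(≡18) mod 19; (3|19)=-1, (18|19)=-1; (−1)^{0·1·9}·(-1)^1·(-1)^0 = -1.
v=17: a=17^0·(≡14), b=17^1·(≡6) mod 17; (14|17)=-1, (6|17)=-1; (−1)^{0·1·8}·(-1)^1·(-1)^0 = -1.
v=∞: -377 < 0 and 7106 > 0  ⇒  (a,b)_∞ = +1.
v=37: a=37^0·(≡30), b=37^2·(≡24) mod 37; (30|37)=+1, (24|37)=-1; (−1)^{0·2·18}·(+1)^2·(-1)^0 = +1.
v=29: a=29^1·(≡16), b=29^0·(≡5) mod 29; (16|29)=+1, (5|29)=+1; (−1)^{1·0·14}·(+1)^0·(+1)^1 = +1.
v=11: a=11^0·(≡8), b=11^1·(≡6) mod 11; (8|11)=-1, (6|11)=-1; (−1)^{0·1·5}·(-1)^1·(-1)^0 = -1.
v=3: a=3^0·(≡1), b=3^-2·(≡2) mod 3; (1|3)=+1, (2|3)=-1; (−1)^{0·-2·1}·(+1)^-2·(-1)^0 = +1.
v=23: a=23^0·(≡14), b=23^2·(≡10) mod 23; (14|23)=-1, (10|23)=-1; (−1)^{0·2·11}·(-1)^2·(-1)^0 = +1.
v=7: a=7^0·(≡1), b=7^4·(≡1) mod 7; (1|7)=+1, (1|7)=+1; (−1)^{0·4·3}·(+1)^4·(+1)^0 = +1.
v=13: a=13^1·(≡10), b=13^-2·(≡5) mod 13; (10|13)=+1, (5|13)=-1; (−1)^{1·-2·6}·(+1)^-2·(-1)^1 = -1.
v=5: a=5^0·(≡3), b=5^-2·(≡4) mod 5; (3|5)=-1, (4|5)=+1; (−1)^{0·-2·2}·(-1)^-2·(+1)^0 = +1.
|Ram(-377, 7106)| = 4, even; anisotropic at {11, 13, 17, 19}.

[11, 13, 17, 19]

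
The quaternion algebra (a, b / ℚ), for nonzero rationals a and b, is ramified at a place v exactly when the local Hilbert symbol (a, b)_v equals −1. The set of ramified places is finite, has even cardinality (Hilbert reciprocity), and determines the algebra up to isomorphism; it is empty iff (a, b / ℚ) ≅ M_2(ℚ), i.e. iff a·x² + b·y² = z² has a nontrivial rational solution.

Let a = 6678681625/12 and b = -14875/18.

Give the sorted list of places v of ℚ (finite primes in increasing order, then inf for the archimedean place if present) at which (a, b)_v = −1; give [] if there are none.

[2, 5]

Mod squares: a ≡ 1155, b ≡ -1190. Check v ∈ {∞, 2, 3, 5, 7, 11, 17}.
v=3: a=3^-1·(≡1), b=3^-2·(≡1) mod 3; (1|3)=+1, (1|3)=+1; (−1)^{-1·-2·1}·(+1)^-2·(+1)^-1 = +1.
v=∞: 1155 > 0 and -1190 < 0  ⇒  (a,b)_∞ = +1.
v=2: v_2(a)=-2, v_2(b)=-1; units ≡ 3, 5 (mod 8); ε·ε+αω+βω = 1·0+-2·1+-1·1 ≡ 1  ⇒  (a,b)_2 = -1.
v=5: a=5^3·(≡4), b=5^3·(≡2) mod 5; (4|5)=+1, (2|5)=-1; (−1)^{3·3·2}·(+1)^3·(-1)^3 = -1.
v=17: a=17^2·(≡1), b=17^1·(≡9) mod 17; (1|17)=+1, (9|17)=+1; (−1)^{2·1·8}·(+1)^1·(+1)^2 = +1.
v=11: a=11^1·(≡10), b=11^0·(≡9) mod 11; (10|11)=-1, (9|11)=+1; (−1)^{1·0·5}·(-1)^0·(+1)^1 = +1.
v=7: a=7^5·(≡4), b=7^1·(≡6) mod 7; (4|7)=+1, (6|7)=-1; (−1)^{5·1·3}·(+1)^1·(-1)^5 = +1.
|Ram(1155, -1190)| = 2, even; anisotropic at {2, 5}.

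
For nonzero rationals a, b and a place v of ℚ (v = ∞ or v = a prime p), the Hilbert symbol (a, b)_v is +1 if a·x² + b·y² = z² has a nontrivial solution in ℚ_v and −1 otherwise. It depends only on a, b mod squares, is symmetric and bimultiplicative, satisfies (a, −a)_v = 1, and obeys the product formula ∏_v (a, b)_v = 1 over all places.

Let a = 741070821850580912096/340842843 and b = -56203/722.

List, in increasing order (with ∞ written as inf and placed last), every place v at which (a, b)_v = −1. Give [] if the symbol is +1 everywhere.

(a, b) ≡ (32132058, -2294) mod (ℚ^×)²; places V = {2, 3, 7, 11, 17, 19, 23, 29, 31, 37, ∞}.
(a,b)_2: α=5, β=-1; u≡5, v≡5 (mod 8); ε(u)ε(v)=0·0, αω(v)=5·1, βω(u)=-1·1; sum ≡ 0  ⇒  +1.
(a,b)_11: α=-2, u≡7; β=0, v≡1 (mod 11); (7|11)=-1, (1|11)=+1; sign (−1)^0·-1^0·+1^-2 = +1.
(a,b)_23: α=1, u≡4; β=0, v≡1 (mod 23); (4|23)=+1, (1|23)=+1; sign (−1)^0·+1^0·+1^1 = +1.
(a,b)_19: α=-2, u≡14; β=-2, v≡9 (mod 19); (14|19)=-1, (9|19)=+1; sign (−1)^0·-1^-2·+1^-2 = +1.
(a,b)_37: α=5, u≡27; β=1, v≡33 (mod 37); (27|37)=+1, (33|37)=+1; sign (−1)^0·+1^1·+1^5 = +1.
(a,b)_29: α=1, u≡6; β=0, v≡10 (mod 29); (6|29)=+1, (10|29)=-1; sign (−1)^0·+1^0·-1^1 = -1.
(a,b)_7: α=5, u≡2; β=2, v≡1 (mod 7); (2|7)=+1, (1|7)=+1; sign (−1)^0·+1^2·+1^5 = +1.
(a,b)_17: α=-2, u≡4; β=0, v≡2 (mod 17); (4|17)=+1, (2|17)=+1; sign (−1)^0·+1^0·+1^-2 = +1.
(a,b)_31: α=3, u≡5; β=1, v≡19 (mod 31); (5|31)=+1, (19|31)=+1; sign (−1)^1·+1^1·+1^3 = -1.
(a,b)_3: α=-3, u≡2; β=0, v≡1 (mod 3); (2|3)=-1, (1|3)=+1; sign (−1)^0·-1^0·+1^-3 = +1.
(a,b)_∞: sgn(32132058)=+, sgn(-2294)=−, so +1.
|Ram(32132058, -2294)| = 2, even; anisotropic at {29, 31}.

[29, 31]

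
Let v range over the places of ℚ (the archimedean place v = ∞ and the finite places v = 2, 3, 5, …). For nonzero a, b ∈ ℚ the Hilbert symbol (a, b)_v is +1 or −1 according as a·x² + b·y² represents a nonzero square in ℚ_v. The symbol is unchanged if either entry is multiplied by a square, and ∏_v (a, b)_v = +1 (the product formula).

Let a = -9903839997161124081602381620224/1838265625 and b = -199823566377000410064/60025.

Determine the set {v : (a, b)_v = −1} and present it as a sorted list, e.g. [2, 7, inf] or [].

[2, 11, 17, 19, 29, 41, 47, inf]

(a, b) ≡ (-502220521, -15181) mod (ℚ^×)²; places V = {2, 3, 5, 7, 11, 17, 19, 29, 41, 43, 47, ∞}.
(a,b)_∞: sgn(-502220521)=−, sgn(-15181)=−, so -1.
(a,b)_19: α=1, u≡14; β=1, v≡15 (mod 19); (14|19)=-1, (15|19)=-1; sign (−1)^1·-1^1·-1^1 = -1.
(a,b)_11: α=3, u≡6; β=2, v≡7 (mod 11); (6|11)=-1, (7|11)=-1; sign (−1)^0·-1^2·-1^3 = -1.
(a,b)_41: α=3, u≡21; β=2, v≡3 (mod 41); (21|41)=+1, (3|41)=-1; sign (−1)^0·+1^2·-1^3 = -1.
(a,b)_47: α=1, u≡36; β=1, v≡8 (mod 47); (36|47)=+1, (8|47)=+1; sign (−1)^1·+1^1·+1^1 = -1.
(a,b)_5: α=-6, u≡4; β=-2, v≡1 (mod 5); (4|5)=+1, (1|5)=+1; sign (−1)^0·+1^-2·+1^-6 = +1.
(a,b)_29: α=3, u≡3; β=2, v≡11 (mod 29); (3|29)=-1, (11|29)=-1; sign (−1)^0·-1^2·-1^3 = -1.
(a,b)_7: α=-6, u≡4; β=-4, v≡1 (mod 7); (4|7)=+1, (1|7)=+1; sign (−1)^0·+1^-4·+1^-6 = +1.
(a,b)_3: α=6, u≡2; β=2, v≡2 (mod 3); (2|3)=-1, (2|3)=-1; sign (−1)^0·-1^2·-1^6 = +1.
(a,b)_2: α=10, β=4; u≡7, v≡3 (mod 8); ε(u)ε(v)=1·1, αω(v)=10·1, βω(u)=4·0; sum ≡ 1  ⇒  -1.
(a,b)_43: α=3, u≡22; β=2, v≡11 (mod 43); (22|43)=-1, (11|43)=+1; sign (−1)^0·-1^2·+1^3 = +1.
(a,b)_17: α=4, u≡6; β=3, v≡1 (mod 17); (6|17)=-1, (1|17)=+1; sign (−1)^0·-1^3·+1^4 = -1.
(-502220521, -15181 / ℚ) ramifies at {2, 11, 17, 19, 29, 41, 47, ∞}: a division algebra.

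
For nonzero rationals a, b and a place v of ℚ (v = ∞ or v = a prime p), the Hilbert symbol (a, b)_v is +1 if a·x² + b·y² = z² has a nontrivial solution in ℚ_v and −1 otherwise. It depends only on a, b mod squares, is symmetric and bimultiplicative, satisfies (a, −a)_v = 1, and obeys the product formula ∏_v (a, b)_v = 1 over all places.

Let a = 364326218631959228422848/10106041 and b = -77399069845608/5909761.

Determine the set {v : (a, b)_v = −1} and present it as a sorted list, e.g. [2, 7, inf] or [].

(a, b) ≡ (203, -16058) mod (ℚ^×)²; places V = {2, 3, 7, 11, 13, 17, 19, 29, 31, 37, ∞}.
(a,b)_19: α=4, u≡12; β=2, v≡6 (mod 19); (12|19)=-1, (6|19)=+1; sign (−1)^0·-1^2·+1^4 = +1.
(a,b)_17: α=-4, u≡13; β=-2, v≡3 (mod 17); (13|17)=+1, (3|17)=-1; sign (−1)^0·+1^-2·-1^-4 = +1.
(a,b)_3: α=4, u≡2; β=4, v≡1 (mod 3); (2|3)=-1, (1|3)=+1; sign (−1)^0·-1^4·+1^4 = +1.
(a,b)_29: α=3, u≡20; β=2, v≡10 (mod 29); (20|29)=+1, (10|29)=-1; sign (−1)^0·+1^2·-1^3 = -1.
(a,b)_7: α=5, u≡1; β=3, v≡4 (mod 7); (1|7)=+1, (4|7)=+1; sign (−1)^1·+1^3·+1^5 = -1.
(a,b)_2: α=6, β=3; u≡3, v≡3 (mod 8); ε(u)ε(v)=1·1, αω(v)=6·1, βω(u)=3·1; sum ≡ 0  ⇒  +1.
(a,b)_31: α=2, u≡17; β=1, v≡2 (mod 31); (17|31)=-1, (2|31)=+1; sign (−1)^0·-1^1·+1^2 = -1.
(a,b)_11: α=-2, u≡9; β=-2, v≡6 (mod 11); (9|11)=+1, (6|11)=-1; sign (−1)^0·+1^-2·-1^-2 = +1.
(a,b)_13: α=0, u≡7; β=-2, v≡4 (mod 13); (7|13)=-1, (4|13)=+1; sign (−1)^0·-1^-2·+1^0 = +1.
(a,b)_∞: sgn(203)=+, sgn(-16058)=−, so +1.
(a,b)_37: α=2, u≡17; β=1, v≡11 (mod 37); (17|37)=-1, (11|37)=+1; sign (−1)^0·-1^1·+1^2 = -1.
(203, -16058 / ℚ) ramifies at {7, 29, 31, 37}: a division algebra.

[7, 29, 31, 37]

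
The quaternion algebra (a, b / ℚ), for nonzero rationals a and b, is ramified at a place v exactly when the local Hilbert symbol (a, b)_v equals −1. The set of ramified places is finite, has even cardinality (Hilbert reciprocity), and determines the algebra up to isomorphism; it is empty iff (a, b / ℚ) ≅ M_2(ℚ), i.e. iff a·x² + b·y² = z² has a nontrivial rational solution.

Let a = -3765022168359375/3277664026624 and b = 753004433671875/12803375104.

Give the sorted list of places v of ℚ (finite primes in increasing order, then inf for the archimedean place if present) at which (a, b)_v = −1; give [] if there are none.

[23, 43]

(a, b) ≡ (-446039, 2230195) mod (ℚ^×)²; places V = {2, 3, 5, 7, 11, 13, 17, 23, 41, 43, ∞}.
(a,b)_3: α=2, u≡1; β=2, v≡1 (mod 3); (1|3)=+1, (1|3)=+1; sign (−1)^0·+1^2·+1^2 = +1.
(a,b)_17: α=-2, u≡12; β=-2, v≡1 (mod 17); (12|17)=-1, (1|17)=+1; sign (−1)^0·-1^-2·+1^-2 = +1.
(a,b)_2: α=-26, β=-18; u≡1, v≡3 (mod 8); ε(u)ε(v)=0·1, αω(v)=-26·1, βω(u)=-18·0; sum ≡ 0  ⇒  +1.
(a,b)_11: α=1, u≡8; β=1, v≡4 (mod 11); (8|11)=-1, (4|11)=+1; sign (−1)^1·-1^1·+1^1 = +1.
(a,b)_43: α=1, u≡7; β=1, v≡20 (mod 43); (7|43)=-1, (20|43)=-1; sign (−1)^1·-1^1·-1^1 = -1.
(a,b)_23: α=1, u≡19; β=1, v≡7 (mod 23); (19|23)=-1, (7|23)=-1; sign (−1)^1·-1^1·-1^1 = -1.
(a,b)_13: α=-2, u≡1; β=-2, v≡6 (mod 13); (1|13)=+1, (6|13)=-1; sign (−1)^0·+1^-2·-1^-2 = +1.
(a,b)_41: α=1, u≡11; β=1, v≡19 (mod 41); (11|41)=-1, (19|41)=-1; sign (−1)^0·-1^1·-1^1 = +1.
(a,b)_5: α=8, u≡1; β=7, v≡4 (mod 5); (1|5)=+1, (4|5)=+1; sign (−1)^0·+1^7·+1^8 = +1.
(a,b)_∞: sgn(-446039)=−, sgn(2230195)=+, so +1.
(a,b)_7: α=4, u≡1; β=4, v≡2 (mod 7); (1|7)=+1, (2|7)=+1; sign (−1)^0·+1^4·+1^4 = +1.
|Ram(-446039, 2230195)| = 2, even; anisotropic at {23, 43}.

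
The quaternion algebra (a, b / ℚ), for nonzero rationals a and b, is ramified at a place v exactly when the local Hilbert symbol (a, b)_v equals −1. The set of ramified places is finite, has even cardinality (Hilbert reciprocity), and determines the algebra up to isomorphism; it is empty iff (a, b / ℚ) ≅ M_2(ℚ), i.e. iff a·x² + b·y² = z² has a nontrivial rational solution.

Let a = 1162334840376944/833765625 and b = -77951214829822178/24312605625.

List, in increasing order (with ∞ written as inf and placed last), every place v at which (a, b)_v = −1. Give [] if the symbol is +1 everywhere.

(a, b) ≡ (551, -962) mod (ℚ^×)²; places V = {2, 3, 5, 7, 11, 13, 17, 19, 29, 31, 37, 53, ∞}.
(a,b)_2: α=4, β=1; u≡7, v≡7 (mod 8); ε(u)ε(v)=1·1, αω(v)=4·0, βω(u)=1·0; sum ≡ 1  ⇒  -1.
(a,b)_7: α=-2, u≡6; β=-2, v≡2 (mod 7); (6|7)=-1, (2|7)=+1; sign (−1)^0·-1^-2·+1^-2 = +1.
(a,b)_29: α=1, u≡3; β=2, v≡9 (mod 29); (3|29)=-1, (9|29)=+1; sign (−1)^0·-1^2·+1^1 = +1.
(a,b)_5: α=-6, u≡4; β=-4, v≡3 (mod 5); (4|5)=+1, (3|5)=-1; sign (−1)^0·+1^-4·-1^-6 = +1.
(a,b)_3: α=-2, u≡2; β=-8, v≡1 (mod 3); (2|3)=-1, (1|3)=+1; sign (−1)^0·-1^-8·+1^-2 = +1.
(a,b)_53: α=2, u≡48; β=0, v≡18 (mod 53); (48|53)=-1, (18|53)=-1; sign (−1)^0·-1^0·-1^2 = +1.
(a,b)_17: α=2, u≡5; β=2, v≡5 (mod 17); (5|17)=-1, (5|17)=-1; sign (−1)^0·-1^2·-1^2 = +1.
(a,b)_11: α=-2, u≡5; β=-2, v≡7 (mod 11); (5|11)=+1, (7|11)=-1; sign (−1)^0·+1^-2·-1^-2 = +1.
(a,b)_19: α=1, u≡10; β=2, v≡7 (mod 19); (10|19)=-1, (7|19)=+1; sign (−1)^0·-1^2·+1^1 = +1.
(a,b)_∞: sgn(551)=+, sgn(-962)=−, so +1.
(a,b)_31: α=2, u≡30; β=4, v≡30 (mod 31); (30|31)=-1, (30|31)=-1; sign (−1)^0·-1^4·-1^2 = +1.
(a,b)_13: α=2, u≡5; β=1, v≡3 (mod 13); (5|13)=-1, (3|13)=+1; sign (−1)^0·-1^1·+1^2 = -1.
(a,b)_37: α=0, u≡10; β=1, v≡33 (mod 37); (10|37)=+1, (33|37)=+1; sign (−1)^0·+1^1·+1^0 = +1.
|Ram(551, -962)| = 2, even; anisotropic at {2, 13}.

[2, 13]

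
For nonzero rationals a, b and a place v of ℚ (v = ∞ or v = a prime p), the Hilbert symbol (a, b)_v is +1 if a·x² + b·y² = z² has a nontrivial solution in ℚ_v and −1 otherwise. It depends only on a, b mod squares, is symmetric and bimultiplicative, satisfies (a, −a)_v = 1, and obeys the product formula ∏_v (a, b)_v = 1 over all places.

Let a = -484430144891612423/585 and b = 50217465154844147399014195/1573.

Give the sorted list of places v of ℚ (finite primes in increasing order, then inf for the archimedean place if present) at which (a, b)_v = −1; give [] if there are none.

(a, b) ≡ (-1495, 30995226535) mod (ℚ^×)²; places V = {2, 3, 5, 7, 11, 13, 23, 29, 41, 47, 53, ∞}.
(a,b)_53: α=2, u≡52; β=3, v≡32 (mod 53); (52|53)=+1, (32|53)=-1; sign (−1)^0·+1^3·-1^2 = +1.
(a,b)_5: α=-1, u≡1; β=1, v≡3 (mod 5); (1|5)=+1, (3|5)=-1; sign (−1)^0·+1^1·-1^-1 = -1.
(a,b)_13: α=-1, u≡7; β=-1, v≡1 (mod 13); (7|13)=-1, (1|13)=+1; sign (−1)^0·-1^-1·+1^-1 = -1.
(a,b)_23: α=1, u≡8; β=1, v≡21 (mod 23); (8|23)=+1, (21|23)=-1; sign (−1)^1·+1^1·-1^1 = +1.
(a,b)_41: α=2, u≡7; β=3, v≡6 (mod 41); (7|41)=-1, (6|41)=-1; sign (−1)^0·-1^3·-1^2 = -1.
(a,b)_3: α=-2, u≡2; β=0, v≡1 (mod 3); (2|3)=-1, (1|3)=+1; sign (−1)^0·-1^0·+1^-2 = +1.
(a,b)_11: α=0, u≡1; β=-2, v≡1 (mod 11); (1|11)=+1, (1|11)=+1; sign (−1)^0·+1^-2·+1^0 = +1.
(a,b)_7: α=4, u≡3; β=5, v≡2 (mod 7); (3|7)=-1, (2|7)=+1; sign (−1)^0·-1^5·+1^4 = -1.
(a,b)_∞: sgn(-1495)=−, sgn(30995226535)=+, so +1.
(a,b)_47: α=2, u≡14; β=3, v≡20 (mod 47); (14|47)=+1, (20|47)=-1; sign (−1)^0·+1^3·-1^2 = +1.
(a,b)_29: α=2, u≡1; β=3, v≡1 (mod 29); (1|29)=+1, (1|29)=+1; sign (−1)^0·+1^3·+1^2 = +1.
(a,b)_2: α=0, β=0; u≡1, v≡7 (mod 8); ε(u)ε(v)=0·1, αω(v)=0·0, βω(u)=0·0; sum ≡ 0  ⇒  +1.
(-1495, 30995226535 / ℚ) ramifies at {5, 7, 13, 41}: a division algebra.

[5, 7, 13, 41]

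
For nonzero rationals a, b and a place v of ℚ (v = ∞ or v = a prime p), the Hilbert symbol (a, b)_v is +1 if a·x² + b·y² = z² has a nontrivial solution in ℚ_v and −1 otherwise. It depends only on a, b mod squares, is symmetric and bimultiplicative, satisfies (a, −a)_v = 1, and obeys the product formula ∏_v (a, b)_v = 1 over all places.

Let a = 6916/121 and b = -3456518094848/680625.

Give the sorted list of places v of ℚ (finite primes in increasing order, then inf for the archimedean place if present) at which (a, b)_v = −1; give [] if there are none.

[13, 19]

(a, b) ≡ (1729, -3458) mod (ℚ^×)²; places V = {2, 3, 5, 7, 11, 13, 19, ∞}.
(a,b)_11: α=-2, u≡8; β=-2, v≡7 (mod 11); (8|11)=-1, (7|11)=-1; sign (−1)^0·-1^-2·-1^-2 = +1.
(a,b)_2: α=2, β=15; u≡1, v≡7 (mod 8); ε(u)ε(v)=0·1, αω(v)=2·0, βω(u)=15·0; sum ≡ 0  ⇒  +1.
(a,b)_3: α=0, u≡1; β=-2, v≡1 (mod 3); (1|3)=+1, (1|3)=+1; sign (−1)^0·+1^-2·+1^0 = +1.
(a,b)_13: α=1, u≡3; β=3, v≡2 (mod 13); (3|13)=+1, (2|13)=-1; sign (−1)^0·+1^3·-1^1 = -1.
(a,b)_7: α=1, u≡4; β=1, v≡6 (mod 7); (4|7)=+1, (6|7)=-1; sign (−1)^1·+1^1·-1^1 = +1.
(a,b)_19: α=1, u≡14; β=3, v≡8 (mod 19); (14|19)=-1, (8|19)=-1; sign (−1)^1·-1^3·-1^1 = -1.
(a,b)_∞: sgn(1729)=+, sgn(-3458)=−, so +1.
(a,b)_5: α=0, u≡1; β=-4, v≡3 (mod 5); (1|5)=+1, (3|5)=-1; sign (−1)^0·+1^-4·-1^0 = +1.
Ram(1729, -3458) = {13, 19}; no ℚ_13-point on the conic.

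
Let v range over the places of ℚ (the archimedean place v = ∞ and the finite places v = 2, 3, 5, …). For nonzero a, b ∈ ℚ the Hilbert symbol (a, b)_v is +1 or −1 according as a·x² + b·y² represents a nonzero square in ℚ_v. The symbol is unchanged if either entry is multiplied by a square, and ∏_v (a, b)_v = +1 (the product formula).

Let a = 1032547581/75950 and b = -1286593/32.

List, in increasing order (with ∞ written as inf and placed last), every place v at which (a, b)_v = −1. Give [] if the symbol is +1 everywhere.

(a, b) ≡ (1798, -434) mod (ℚ^×)²; places V = {2, 3, 5, 7, 11, 13, 17, 29, 31, ∞}.
(a,b)_17: α=2, u≡13; β=0, v≡8 (mod 17); (13|17)=+1, (8|17)=+1; sign (−1)^0·+1^0·+1^2 = +1.
(a,b)_31: α=-1, u≡15; β=1, v≡6 (mod 31); (15|31)=-1, (6|31)=-1; sign (−1)^1·-1^1·-1^-1 = -1.
(a,b)_2: α=-1, β=-5; u≡3, v≡7 (mod 8); ε(u)ε(v)=1·1, αω(v)=-1·0, βω(u)=-5·1; sum ≡ 0  ⇒  +1.
(a,b)_13: α=2, u≡12; β=0, v≡5 (mod 13); (12|13)=+1, (5|13)=-1; sign (−1)^0·+1^0·-1^2 = +1.
(a,b)_7: α=-2, u≡3; β=3, v≡2 (mod 7); (3|7)=-1, (2|7)=+1; sign (−1)^0·-1^3·+1^-2 = -1.
(a,b)_∞: sgn(1798)=+, sgn(-434)=−, so +1.
(a,b)_3: α=6, u≡1; β=0, v≡1 (mod 3); (1|3)=+1, (1|3)=+1; sign (−1)^0·+1^0·+1^6 = +1.
(a,b)_29: α=1, u≡9; β=0, v≡7 (mod 29); (9|29)=+1, (7|29)=+1; sign (−1)^0·+1^0·+1^1 = +1.
(a,b)_5: α=-2, u≡2; β=0, v≡1 (mod 5); (2|5)=-1, (1|5)=+1; sign (−1)^0·-1^0·+1^-2 = +1.
(a,b)_11: α=0, u≡9; β=2, v≡7 (mod 11); (9|11)=+1, (7|11)=-1; sign (−1)^0·+1^2·-1^0 = +1.
(1798, -434 / ℚ) ramifies at {7, 31}: a division algebra.

[7, 31]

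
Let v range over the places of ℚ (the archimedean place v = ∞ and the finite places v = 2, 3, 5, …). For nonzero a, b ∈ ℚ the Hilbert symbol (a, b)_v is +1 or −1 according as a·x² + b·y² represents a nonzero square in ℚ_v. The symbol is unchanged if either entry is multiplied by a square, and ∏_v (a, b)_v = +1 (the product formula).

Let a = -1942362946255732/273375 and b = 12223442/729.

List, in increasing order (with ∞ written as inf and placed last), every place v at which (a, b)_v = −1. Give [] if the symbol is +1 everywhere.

Mod squares: a ≡ -195, b ≡ 249458. Check v ∈ {∞, 2, 3, 5, 7, 11, 13, 17, 23, 29}.
v=∞: -195 < 0 and 249458 > 0  ⇒  (a,b)_∞ = +1.
v=2: v_2(a)=2, v_2(b)=1; units ≡ 5, 1 (mod 8); ε·ε+αω+βω = 0·0+2·0+1·1 ≡ 1  ⇒  (a,b)_2 = -1.
v=29: a=29^2·(≡2), b=29^1·(≡3) mod 29; (2|29)=-1, (3|29)=-1; (−1)^{2·1·14}·(-1)^1·(-1)^2 = -1.
v=7: a=7^4·(≡2), b=7^2·(≡6) mod 7; (2|7)=+1, (6|7)=-1; (−1)^{4·2·3}·(+1)^2·(-1)^4 = +1.
v=3: a=3^-7·(≡1), b=3^-6·(≡2) mod 3; (1|3)=+1, (2|3)=-1; (−1)^{-7·-6·1}·(+1)^-6·(-1)^-7 = -1.
v=5: a=5^-3·(≡4), b=5^0·(≡3) mod 5; (4|5)=+1, (3|5)=-1; (−1)^{-3·0·2}·(+1)^0·(-1)^-3 = -1.
v=11: a=11^2·(≡1), b=11^1·(≡8) mod 11; (1|11)=+1, (8|11)=-1; (−1)^{2·1·5}·(+1)^1·(-1)^2 = +1.
v=13: a=13^1·(≡11), b=13^0·(≡10) mod 13; (11|13)=-1, (10|13)=+1; (−1)^{1·0·6}·(-1)^0·(+1)^1 = +1.
v=23: a=23^2·(≡13), b=23^1·(≡1) mod 23; (13|23)=+1, (1|23)=+1; (−1)^{2·1·11}·(+1)^1·(+1)^2 = +1.
v=17: a=17^2·(≡13), b=17^1·(≡3) mod 17; (13|17)=+1, (3|17)=-1; (−1)^{2·1·8}·(+1)^1·(-1)^2 = +1.
Ram(-195, 249458) = {2, 3, 5, 29}; no ℚ_2-point on the conic.

[2, 3, 5, 29]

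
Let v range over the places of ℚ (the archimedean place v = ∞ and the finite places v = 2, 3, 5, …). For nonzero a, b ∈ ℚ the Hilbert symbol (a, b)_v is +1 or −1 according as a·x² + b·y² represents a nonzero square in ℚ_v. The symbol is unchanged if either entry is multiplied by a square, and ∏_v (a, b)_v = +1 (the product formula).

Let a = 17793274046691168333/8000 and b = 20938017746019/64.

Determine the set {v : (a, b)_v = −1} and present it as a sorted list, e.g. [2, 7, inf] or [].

[]

Mod squares: a ≡ 102699465, b ≡ 10659. Check v ∈ {∞, 2, 3, 5, 7, 11, 17, 19, 23, 41, 47}.
v=23: a=23^2·(≡8), b=23^2·(≡19) mod 23; (8|23)=+1, (19|23)=-1; (−1)^{2·2·11}·(+1)^2·(-1)^2 = +1.
v=41: a=41^3·(≡35), b=41^2·(≡33) mod 41; (35|41)=-1, (33|41)=+1; (−1)^{3·2·20}·(-1)^2·(+1)^3 = +1.
v=17: a=17^1·(≡15), b=17^1·(≡2) mod 17; (15|17)=+1, (2|17)=+1; (−1)^{1·1·8}·(+1)^1·(+1)^1 = +1.
v=∞: 102699465 > 0 and 10659 > 0  ⇒  (a,b)_∞ = +1.
v=19: a=19^1·(≡6), b=19^1·(≡8) mod 19; (6|19)=+1, (8|19)=-1; (−1)^{1·1·9}·(+1)^1·(-1)^1 = +1.
v=11: a=11^1·(≡10), b=11^1·(≡9) mod 11; (10|11)=-1, (9|11)=+1; (−1)^{1·1·5}·(-1)^1·(+1)^1 = +1.
v=3: a=3^3·(≡2), b=3^1·(≡1) mod 3; (2|3)=-1, (1|3)=+1; (−1)^{3·1·1}·(-1)^1·(+1)^3 = +1.
v=7: a=7^2·(≡2), b=7^0·(≡3) mod 7; (2|7)=+1, (3|7)=-1; (−1)^{2·0·3}·(+1)^0·(-1)^2 = +1.
v=2: v_2(a)=-6, v_2(b)=-6; units ≡ 1, 3 (mod 8); ε·ε+αω+βω = 0·1+-6·1+-6·0 ≡ 0  ⇒  (a,b)_2 = +1.
v=5: a=5^-3·(≡2), b=5^0·(≡1) mod 5; (2|5)=-1, (1|5)=+1; (−1)^{-3·0·2}·(-1)^0·(+1)^-3 = +1.
v=47: a=47^3·(≡32), b=47^2·(≡3) mod 47; (32|47)=+1, (3|47)=+1; (−1)^{3·2·23}·(+1)^2·(+1)^3 = +1.
Ram(a, b) = ∅: the form 102699465·x² + 10659·y² − z² is isotropic over every ℚ_v, so by Hasse–Minkowski it is isotropic over ℚ.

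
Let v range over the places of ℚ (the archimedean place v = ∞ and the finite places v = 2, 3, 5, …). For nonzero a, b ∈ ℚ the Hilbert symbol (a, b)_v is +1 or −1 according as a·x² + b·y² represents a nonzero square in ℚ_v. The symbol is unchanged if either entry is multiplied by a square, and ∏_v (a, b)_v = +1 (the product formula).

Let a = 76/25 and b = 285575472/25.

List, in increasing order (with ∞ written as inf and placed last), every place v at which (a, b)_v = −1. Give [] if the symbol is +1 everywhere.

[2, 7, 13, 37]

(a, b) ≡ (19, 1983163) mod (ℚ^×)²; places V = {2, 3, 5, 7, 13, 19, 31, 37, ∞}.
(a,b)_19: α=1, u≡7; β=1, v≡12 (mod 19); (7|19)=+1, (12|19)=-1; sign (−1)^1·+1^1·-1^1 = +1.
(a,b)_5: α=-2, u≡1; β=-2, v≡2 (mod 5); (1|5)=+1, (2|5)=-1; sign (−1)^0·+1^-2·-1^-2 = +1.
(a,b)_2: α=2, β=4; u≡3, v≡3 (mod 8); ε(u)ε(v)=1·1, αω(v)=2·1, βω(u)=4·1; sum ≡ 1  ⇒  -1.
(a,b)_37: α=0, u≡6; β=1, v≡20 (mod 37); (6|37)=-1, (20|37)=-1; sign (−1)^0·-1^1·-1^0 = -1.
(a,b)_13: α=0, u≡2; β=1, v≡4 (mod 13); (2|13)=-1, (4|13)=+1; sign (−1)^0·-1^1·+1^0 = -1.
(a,b)_7: α=0, u≡5; β=1, v≡5 (mod 7); (5|7)=-1, (5|7)=-1; sign (−1)^0·-1^1·-1^0 = -1.
(a,b)_∞: sgn(19)=+, sgn(1983163)=+, so +1.
(a,b)_3: α=0, u≡1; β=2, v≡1 (mod 3); (1|3)=+1, (1|3)=+1; sign (−1)^0·+1^2·+1^0 = +1.
(a,b)_31: α=0, u≡8; β=1, v≡16 (mod 31); (8|31)=+1, (16|31)=+1; sign (−1)^0·+1^1·+1^0 = +1.
Ram(19, 1983163) = {2, 7, 13, 37}; no ℚ_2-point on the conic.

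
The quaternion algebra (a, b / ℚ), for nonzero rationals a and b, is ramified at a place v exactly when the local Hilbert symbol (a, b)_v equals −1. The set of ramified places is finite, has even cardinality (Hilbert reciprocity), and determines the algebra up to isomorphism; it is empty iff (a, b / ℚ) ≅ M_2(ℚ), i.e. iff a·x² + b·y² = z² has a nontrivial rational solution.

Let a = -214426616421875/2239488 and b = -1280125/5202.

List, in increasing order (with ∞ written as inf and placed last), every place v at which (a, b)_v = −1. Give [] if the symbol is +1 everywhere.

Mod squares: a ≡ -33, b ≡ -2090. Check v ∈ {∞, 2, 3, 5, 7, 11, 13, 17, 19}.
v=3: a=3^-7·(≡1), b=3^-2·(≡1) mod 3; (1|3)=+1, (1|3)=+1; (−1)^{-7·-2·1}·(+1)^-2·(+1)^-7 = +1.
v=∞: -33 < 0 and -2090 < 0  ⇒  (a,b)_∞ = -1.
v=19: a=19^2·(≡7), b=19^1·(≡5) mod 19; (7|19)=+1, (5|19)=+1; (−1)^{2·1·9}·(+1)^1·(+1)^2 = +1.
v=13: a=13^4·(≡6), b=13^0·(≡12) mod 13; (6|13)=-1, (12|13)=+1; (−1)^{4·0·6}·(-1)^0·(+1)^4 = +1.
v=17: a=17^0·(≡13), b=17^-2·(≡9) mod 17; (13|17)=+1, (9|17)=+1; (−1)^{0·-2·8}·(+1)^-2·(+1)^0 = +1.
v=2: v_2(a)=-10, v_2(b)=-1; units ≡ 7, 3 (mod 8); ε·ε+αω+βω = 1·1+-10·1+-1·0 ≡ 1  ⇒  (a,b)_2 = -1.
v=5: a=5^6·(≡3), b=5^3·(≡2) mod 5; (3|5)=-1, (2|5)=-1; (−1)^{6·3·2}·(-1)^3·(-1)^6 = -1.
v=7: a=7^0·(≡4), b=7^2·(≡6) mod 7; (4|7)=+1, (6|7)=-1; (−1)^{0·2·3}·(+1)^2·(-1)^0 = +1.
v=11: a=11^3·(≡8), b=11^1·(≡6) mod 11; (8|11)=-1, (6|11)=-1; (−1)^{3·1·5}·(-1)^1·(-1)^3 = -1.
|Ram(-33, -2090)| = 4, even; anisotropic at {2, 5, 11, ∞}.

[2, 5, 11, inf]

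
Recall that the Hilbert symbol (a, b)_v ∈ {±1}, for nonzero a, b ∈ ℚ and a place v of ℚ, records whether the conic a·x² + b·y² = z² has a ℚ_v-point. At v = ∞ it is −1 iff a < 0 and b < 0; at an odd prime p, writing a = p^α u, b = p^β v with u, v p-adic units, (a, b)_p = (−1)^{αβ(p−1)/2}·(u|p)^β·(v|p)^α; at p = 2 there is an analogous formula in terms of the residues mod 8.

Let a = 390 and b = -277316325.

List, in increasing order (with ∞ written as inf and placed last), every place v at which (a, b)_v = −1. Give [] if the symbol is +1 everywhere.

[5, 13]

Mod squares: a ≡ 390, b ≡ -7293. Check v ∈ {∞, 2, 3, 5, 11, 13, 17}.
v=2: v_2(a)=1, v_2(b)=0; units ≡ 3, 3 (mod 8); ε·ε+αω+βω = 1·1+1·1+0·1 ≡ 0  ⇒  (a,b)_2 = +1.
v=∞: 390 > 0 and -7293 < 0  ⇒  (a,b)_∞ = +1.
v=5: a=5^1·(≡3), b=5^2·(≡2) mod 5; (3|5)=-1, (2|5)=-1; (−1)^{1·2·2}·(-1)^2·(-1)^1 = -1.
v=17: a=17^0·(≡16), b=17^1·(≡16) mod 17; (16|17)=+1, (16|17)=+1; (−1)^{0·1·8}·(+1)^1·(+1)^0 = +1.
v=13: a=13^1·(≡4), b=13^3·(≡5) mod 13; (4|13)=+1, (5|13)=-1; (−1)^{1·3·6}·(+1)^3·(-1)^1 = -1.
v=11: a=11^0·(≡5), b=11^1·(≡6) mod 11; (5|11)=+1, (6|11)=-1; (−1)^{0·1·5}·(+1)^1·(-1)^0 = +1.
v=3: a=3^1·(≡1), b=3^3·(≡2) mod 3; (1|3)=+1, (2|3)=-1; (−1)^{1·3·1}·(+1)^3·(-1)^1 = +1.
|Ram(390, -7293)| = 2, even; anisotropic at {5, 13}.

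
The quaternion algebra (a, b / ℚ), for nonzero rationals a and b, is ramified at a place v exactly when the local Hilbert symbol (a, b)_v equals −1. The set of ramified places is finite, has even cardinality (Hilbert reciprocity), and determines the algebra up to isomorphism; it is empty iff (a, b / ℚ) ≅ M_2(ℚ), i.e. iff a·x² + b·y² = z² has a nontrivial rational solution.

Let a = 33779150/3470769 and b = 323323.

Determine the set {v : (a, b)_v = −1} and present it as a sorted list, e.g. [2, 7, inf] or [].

(a, b) ≡ (1406, 323323) mod (ℚ^×)²; places V = {2, 3, 5, 7, 11, 13, 17, 19, 23, 31, 37, ∞}.
(a,b)_11: α=0, u≡4; β=1, v≡1 (mod 11); (4|11)=+1, (1|11)=+1; sign (−1)^0·+1^1·+1^0 = +1.
(a,b)_5: α=2, u≡4; β=0, v≡3 (mod 5); (4|5)=+1, (3|5)=-1; sign (−1)^0·+1^0·-1^2 = +1.
(a,b)_∞: sgn(1406)=+, sgn(323323)=+, so +1.
(a,b)_19: α=1, u≡1; β=1, v≡12 (mod 19); (1|19)=+1, (12|19)=-1; sign (−1)^1·+1^1·-1^1 = +1.
(a,b)_17: α=0, u≡10; β=1, v≡13 (mod 17); (10|17)=-1, (13|17)=+1; sign (−1)^0·-1^1·+1^0 = -1.
(a,b)_23: α=-2, u≡18; β=0, v≡12 (mod 23); (18|23)=+1, (12|23)=+1; sign (−1)^0·+1^0·+1^-2 = +1.
(a,b)_31: α=2, u≡3; β=0, v≡24 (mod 31); (3|31)=-1, (24|31)=-1; sign (−1)^0·-1^0·-1^2 = +1.
(a,b)_37: α=1, u≡27; β=0, v≡17 (mod 37); (27|37)=+1, (17|37)=-1; sign (−1)^0·+1^0·-1^1 = -1.
(a,b)_7: α=0, u≡6; β=1, v≡3 (mod 7); (6|7)=-1, (3|7)=-1; sign (−1)^0·-1^1·-1^0 = -1.
(a,b)_2: α=1, β=0; u≡7, v≡3 (mod 8); ε(u)ε(v)=1·1, αω(v)=1·1, βω(u)=0·0; sum ≡ 0  ⇒  +1.
(a,b)_3: α=-8, u≡2; β=0, v≡1 (mod 3); (2|3)=-1, (1|3)=+1; sign (−1)^0·-1^0·+1^-8 = +1.
(a,b)_13: α=0, u≡5; β=1, v≡2 (mod 13); (5|13)=-1, (2|13)=-1; sign (−1)^0·-1^1·-1^0 = -1.
|Ram(1406, 323323)| = 4, even; anisotropic at {7, 13, 17, 37}.

[7, 13, 17, 37]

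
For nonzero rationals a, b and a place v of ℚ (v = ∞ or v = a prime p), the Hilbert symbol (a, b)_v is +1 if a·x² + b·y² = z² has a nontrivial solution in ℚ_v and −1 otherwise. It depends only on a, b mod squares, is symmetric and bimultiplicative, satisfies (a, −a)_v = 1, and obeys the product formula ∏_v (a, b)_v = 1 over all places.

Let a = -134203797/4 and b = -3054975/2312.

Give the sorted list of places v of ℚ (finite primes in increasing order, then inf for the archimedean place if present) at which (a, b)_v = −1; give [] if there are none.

(a, b) ≡ (-13, -462) mod (ℚ^×)²; places V = {2, 3, 5, 7, 11, 13, 17, 23, ∞}.
(a,b)_11: α=0, u≡5; β=1, v≡7 (mod 11); (5|11)=+1, (7|11)=-1; sign (−1)^0·+1^1·-1^0 = +1.
(a,b)_7: α=2, u≡4; β=1, v≡2 (mod 7); (4|7)=+1, (2|7)=+1; sign (−1)^0·+1^1·+1^2 = +1.
(a,b)_∞: sgn(-13)=−, sgn(-462)=−, so -1.
(a,b)_3: α=6, u≡2; β=1, v≡2 (mod 3); (2|3)=-1, (2|3)=-1; sign (−1)^0·-1^1·-1^6 = -1.
(a,b)_2: α=-2, β=-3; u≡3, v≡1 (mod 8); ε(u)ε(v)=1·0, αω(v)=-2·0, βω(u)=-3·1; sum ≡ 1  ⇒  -1.
(a,b)_5: α=0, u≡2; β=2, v≡3 (mod 5); (2|5)=-1, (3|5)=-1; sign (−1)^0·-1^2·-1^0 = +1.
(a,b)_23: α=0, u≡19; β=2, v≡19 (mod 23); (19|23)=-1, (19|23)=-1; sign (−1)^0·-1^2·-1^0 = +1.
(a,b)_13: α=1, u≡12; β=0, v≡7 (mod 13); (12|13)=+1, (7|13)=-1; sign (−1)^0·+1^0·-1^1 = -1.
(a,b)_17: α=2, u≡4; β=-2, v≡14 (mod 17); (4|17)=+1, (14|17)=-1; sign (−1)^0·+1^-2·-1^2 = +1.
(-13, -462 / ℚ) ramifies at {2, 3, 13, ∞}: a division algebra.

[2, 3, 13, inf]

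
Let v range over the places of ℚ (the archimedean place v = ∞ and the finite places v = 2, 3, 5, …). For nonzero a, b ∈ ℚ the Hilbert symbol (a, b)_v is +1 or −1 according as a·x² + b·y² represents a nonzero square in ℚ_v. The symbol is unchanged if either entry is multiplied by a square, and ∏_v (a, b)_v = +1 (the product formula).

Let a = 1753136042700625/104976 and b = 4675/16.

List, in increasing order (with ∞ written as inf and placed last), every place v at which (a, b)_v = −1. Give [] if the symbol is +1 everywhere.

(a, b) ≡ (662929, 187) mod (ℚ^×)²; places V = {2, 3, 5, 11, 17, 19, 23, 37, 41, ∞}.
(a,b)_41: α=1, u≡34; β=0, v≡18 (mod 41); (34|41)=-1, (18|41)=+1; sign (−1)^0·-1^0·+1^1 = +1.
(a,b)_19: α=1, u≡11; β=0, v≡6 (mod 19); (11|19)=+1, (6|19)=+1; sign (−1)^0·+1^0·+1^1 = +1.
(a,b)_2: α=-4, β=-4; u≡1, v≡3 (mod 8); ε(u)ε(v)=0·1, αω(v)=-4·1, βω(u)=-4·0; sum ≡ 0  ⇒  +1.
(a,b)_3: α=-8, u≡1; β=0, v≡1 (mod 3); (1|3)=+1, (1|3)=+1; sign (−1)^0·+1^0·+1^-8 = +1.
(a,b)_17: α=2, u≡14; β=1, v≡14 (mod 17); (14|17)=-1, (14|17)=-1; sign (−1)^0·-1^1·-1^2 = -1.
(a,b)_∞: sgn(662929)=+, sgn(187)=+, so +1.
(a,b)_23: α=1, u≡9; β=0, v≡9 (mod 23); (9|23)=+1, (9|23)=+1; sign (−1)^0·+1^0·+1^1 = +1.
(a,b)_11: α=4, u≡5; β=1, v≡8 (mod 11); (5|11)=+1, (8|11)=-1; sign (−1)^0·+1^1·-1^4 = +1.
(a,b)_5: α=4, u≡1; β=2, v≡2 (mod 5); (1|5)=+1, (2|5)=-1; sign (−1)^0·+1^2·-1^4 = +1.
(a,b)_37: α=1, u≡11; β=0, v≡17 (mod 37); (11|37)=+1, (17|37)=-1; sign (−1)^0·+1^0·-1^1 = -1.
(662929, 187 / ℚ) ramifies at {17, 37}: a division algebra.

[17, 37]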